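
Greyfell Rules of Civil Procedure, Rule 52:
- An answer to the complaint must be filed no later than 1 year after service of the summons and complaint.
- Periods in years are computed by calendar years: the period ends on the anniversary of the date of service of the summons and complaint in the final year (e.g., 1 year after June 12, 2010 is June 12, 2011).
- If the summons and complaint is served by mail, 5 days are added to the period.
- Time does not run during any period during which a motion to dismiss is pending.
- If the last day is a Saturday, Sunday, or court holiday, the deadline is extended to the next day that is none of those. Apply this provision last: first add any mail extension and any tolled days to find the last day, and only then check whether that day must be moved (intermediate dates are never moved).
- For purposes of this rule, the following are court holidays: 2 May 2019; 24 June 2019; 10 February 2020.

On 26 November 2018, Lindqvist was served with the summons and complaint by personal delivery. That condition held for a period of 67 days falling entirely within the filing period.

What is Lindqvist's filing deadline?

February 3, 2020

1 year after 26 November 2018 is November 26, 2019.
Service was not by mail, so no mail extension applies.
Tolling adds 67 days: November 26, 2019 + 67 days = February 1, 2020.
February 1, 2020 is Saturday; February 2, 2020 is Sunday. The next qualifying day is February 3, 2020.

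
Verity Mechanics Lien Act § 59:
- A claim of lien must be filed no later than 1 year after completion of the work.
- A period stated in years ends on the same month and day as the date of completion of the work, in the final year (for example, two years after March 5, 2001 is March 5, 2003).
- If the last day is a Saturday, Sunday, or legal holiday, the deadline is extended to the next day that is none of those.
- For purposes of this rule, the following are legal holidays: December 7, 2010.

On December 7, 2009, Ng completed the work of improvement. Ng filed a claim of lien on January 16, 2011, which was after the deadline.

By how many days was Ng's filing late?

39 days

1 year after December 7, 2009 is December 7, 2010.
December 7, 2010 is a listed holiday. The next qualifying day is December 8, 2010.
The deadline is December 8, 2010; from December 8, 2010 to January 16, 2011 is 39 days.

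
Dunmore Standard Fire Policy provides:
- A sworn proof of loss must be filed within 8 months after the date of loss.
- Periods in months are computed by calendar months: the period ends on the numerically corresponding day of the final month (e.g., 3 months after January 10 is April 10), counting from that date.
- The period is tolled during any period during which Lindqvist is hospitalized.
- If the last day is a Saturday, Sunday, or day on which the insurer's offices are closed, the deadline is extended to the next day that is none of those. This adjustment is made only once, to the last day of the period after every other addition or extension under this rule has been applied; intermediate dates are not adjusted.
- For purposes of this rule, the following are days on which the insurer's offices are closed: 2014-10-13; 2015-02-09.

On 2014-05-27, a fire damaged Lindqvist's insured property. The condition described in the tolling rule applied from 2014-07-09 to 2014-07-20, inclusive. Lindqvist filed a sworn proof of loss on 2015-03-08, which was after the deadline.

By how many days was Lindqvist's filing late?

8 months after 2014-05-27 is January 27, 2015.
From July 9, 2014 through July 20, 2014 inclusive is 12 days; tolling adds 12 days: January 27, 2015 + 12 days = February 8, 2015.
February 8, 2015 is Sunday; February 9, 2015 is a listed holiday. The next qualifying day is February 10, 2015.
The deadline is February 10, 2015; from February 10, 2015 to March 8, 2015 is 26 days.

26 days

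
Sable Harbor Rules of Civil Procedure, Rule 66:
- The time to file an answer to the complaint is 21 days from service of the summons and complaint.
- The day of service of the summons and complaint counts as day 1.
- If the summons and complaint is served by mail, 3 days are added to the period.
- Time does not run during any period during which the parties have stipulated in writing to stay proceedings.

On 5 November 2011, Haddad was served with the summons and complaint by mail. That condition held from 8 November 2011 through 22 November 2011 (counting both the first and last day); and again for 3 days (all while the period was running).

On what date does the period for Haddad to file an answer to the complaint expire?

December 16, 2011

Counting 5 November 2011 as day 1, day 21 is November 25, 2011.
Service was by mail, adding 3 days: November 25, 2011 + 3 days = November 28, 2011.
From November 8, 2011 through November 22, 2011 inclusive is 15 days; tolling adds 15 days: November 28, 2011 + 15 days = December 13, 2011.
Tolling adds 3 days: December 13, 2011 + 3 days = December 16, 2011.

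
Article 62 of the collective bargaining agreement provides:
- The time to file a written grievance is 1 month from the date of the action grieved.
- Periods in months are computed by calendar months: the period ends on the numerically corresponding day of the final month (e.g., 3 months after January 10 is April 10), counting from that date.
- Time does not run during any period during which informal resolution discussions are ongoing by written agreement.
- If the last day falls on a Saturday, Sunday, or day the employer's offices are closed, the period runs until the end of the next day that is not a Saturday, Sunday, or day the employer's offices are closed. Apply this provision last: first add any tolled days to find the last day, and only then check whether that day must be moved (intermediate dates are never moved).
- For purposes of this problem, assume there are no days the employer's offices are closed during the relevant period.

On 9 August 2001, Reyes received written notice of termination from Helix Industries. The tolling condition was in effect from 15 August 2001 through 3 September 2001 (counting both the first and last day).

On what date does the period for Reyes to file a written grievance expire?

October 1, 2001

1 month after 9 August 2001 is September 9, 2001.
From August 15, 2001 through September 3, 2001 inclusive is 20 days; tolling adds 20 days: September 9, 2001 + 20 days = September 29, 2001.
September 29, 2001 is Saturday; September 30, 2001 is Sunday. The next qualifying day is October 1, 2001.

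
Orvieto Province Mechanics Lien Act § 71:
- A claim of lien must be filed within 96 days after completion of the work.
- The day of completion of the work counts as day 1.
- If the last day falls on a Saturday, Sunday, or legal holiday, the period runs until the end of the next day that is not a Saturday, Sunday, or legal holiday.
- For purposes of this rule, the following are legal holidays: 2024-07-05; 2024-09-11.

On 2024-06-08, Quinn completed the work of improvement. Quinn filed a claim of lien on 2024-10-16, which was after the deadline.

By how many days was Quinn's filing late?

34 days

Counting 2024-06-08 as day 1, day 96 is September 11, 2024.
September 11, 2024 is a listed holiday. The next qualifying day is September 12, 2024.
The deadline is September 12, 2024; from September 12, 2024 to October 16, 2024 is 34 days.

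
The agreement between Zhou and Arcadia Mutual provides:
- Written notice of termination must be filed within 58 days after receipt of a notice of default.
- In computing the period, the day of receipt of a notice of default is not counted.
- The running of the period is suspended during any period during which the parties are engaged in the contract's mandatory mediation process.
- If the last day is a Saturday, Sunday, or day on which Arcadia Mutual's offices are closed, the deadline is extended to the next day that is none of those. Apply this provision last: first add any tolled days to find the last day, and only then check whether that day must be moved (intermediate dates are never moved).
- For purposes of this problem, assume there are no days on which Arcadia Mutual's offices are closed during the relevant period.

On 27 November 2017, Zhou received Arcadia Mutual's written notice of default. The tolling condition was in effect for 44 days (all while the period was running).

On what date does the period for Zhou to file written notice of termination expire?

March 9, 2018

58 days after 27 November 2017 is January 24, 2018.
Tolling adds 44 days: January 24, 2018 + 44 days = March 9, 2018.
March 9, 2018 is a Friday and not a day on which Arcadia Mutual's offices are closed, so no extension applies.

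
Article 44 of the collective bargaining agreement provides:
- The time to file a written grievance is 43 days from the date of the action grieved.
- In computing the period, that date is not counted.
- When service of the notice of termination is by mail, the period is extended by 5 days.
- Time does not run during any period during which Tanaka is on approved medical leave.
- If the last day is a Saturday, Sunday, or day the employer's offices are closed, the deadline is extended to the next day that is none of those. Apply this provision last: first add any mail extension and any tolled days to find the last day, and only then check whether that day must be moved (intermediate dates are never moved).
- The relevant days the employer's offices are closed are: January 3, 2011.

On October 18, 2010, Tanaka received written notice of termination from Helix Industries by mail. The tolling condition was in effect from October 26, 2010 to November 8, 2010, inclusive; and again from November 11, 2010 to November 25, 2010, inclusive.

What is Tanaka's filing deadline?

January 4, 2011

43 days after October 18, 2010 is November 30, 2010.
Service was by mail, adding 5 days: November 30, 2010 + 5 days = December 5, 2010.
From October 26, 2010 through November 8, 2010 inclusive is 14 days; tolling adds 14 days: December 5, 2010 + 14 days = December 19, 2010.
From November 11, 2010 through November 25, 2010 inclusive is 15 days; tolling adds 15 days: December 19, 2010 + 15 days = January 3, 2011.
January 3, 2011 is a listed holiday. The next qualifying day is January 4, 2011.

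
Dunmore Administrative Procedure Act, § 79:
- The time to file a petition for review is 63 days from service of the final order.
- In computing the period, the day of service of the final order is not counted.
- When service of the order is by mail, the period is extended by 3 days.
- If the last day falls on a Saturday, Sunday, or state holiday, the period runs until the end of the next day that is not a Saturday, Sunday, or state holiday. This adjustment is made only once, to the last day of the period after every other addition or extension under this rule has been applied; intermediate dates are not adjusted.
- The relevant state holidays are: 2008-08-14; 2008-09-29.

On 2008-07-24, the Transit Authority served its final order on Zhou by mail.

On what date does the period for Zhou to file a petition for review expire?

September 30, 2008

63 days after 2008-07-24 is September 25, 2008.
Service was by mail, adding 3 days: September 25, 2008 + 3 days = September 28, 2008.
September 28, 2008 is Sunday; September 29, 2008 is a listed holiday. The next qualifying day is September 30, 2008.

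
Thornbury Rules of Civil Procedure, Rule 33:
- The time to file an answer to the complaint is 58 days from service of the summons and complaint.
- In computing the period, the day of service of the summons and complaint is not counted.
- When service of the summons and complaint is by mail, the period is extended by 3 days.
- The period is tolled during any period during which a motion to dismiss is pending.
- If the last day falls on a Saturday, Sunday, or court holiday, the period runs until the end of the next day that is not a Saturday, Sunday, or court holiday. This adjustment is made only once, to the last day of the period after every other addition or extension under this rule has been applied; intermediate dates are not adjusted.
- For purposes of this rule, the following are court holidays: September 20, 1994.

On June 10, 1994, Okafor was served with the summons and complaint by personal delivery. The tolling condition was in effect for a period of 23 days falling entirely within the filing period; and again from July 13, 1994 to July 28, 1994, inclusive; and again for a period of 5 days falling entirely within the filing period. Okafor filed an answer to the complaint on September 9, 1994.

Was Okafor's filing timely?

Yes

58 days after June 10, 1994 is August 7, 1994.
Service was not by mail, so no mail extension applies.
Tolling adds 23 days: August 7, 1994 + 23 days = August 30, 1994.
From July 13, 1994 through July 28, 1994 inclusive is 16 days; tolling adds 16 days: August 30, 1994 + 16 days = September 15, 1994.
Tolling adds 5 days: September 15, 1994 + 5 days = September 20, 1994.
September 20, 1994 is a listed holiday. The next qualifying day is September 21, 1994.
The deadline is September 21, 1994; the filing on September 9, 1994 is on or before that date.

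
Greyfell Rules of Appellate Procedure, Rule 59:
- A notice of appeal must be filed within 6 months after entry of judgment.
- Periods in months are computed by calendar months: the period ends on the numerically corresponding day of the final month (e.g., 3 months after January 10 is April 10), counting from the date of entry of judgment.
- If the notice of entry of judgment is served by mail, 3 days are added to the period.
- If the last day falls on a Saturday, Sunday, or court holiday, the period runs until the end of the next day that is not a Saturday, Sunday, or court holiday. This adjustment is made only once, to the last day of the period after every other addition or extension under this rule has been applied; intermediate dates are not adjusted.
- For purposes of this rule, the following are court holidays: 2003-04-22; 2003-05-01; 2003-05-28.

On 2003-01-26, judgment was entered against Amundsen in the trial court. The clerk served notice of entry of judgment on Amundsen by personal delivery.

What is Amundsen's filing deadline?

July 28, 2003

6 months after 2003-01-26 is July 26, 2003.
Service was not by mail, so no mail extension applies.
July 26, 2003 is Saturday; July 27, 2003 is Sunday. The next qualifying day is July 28, 2003.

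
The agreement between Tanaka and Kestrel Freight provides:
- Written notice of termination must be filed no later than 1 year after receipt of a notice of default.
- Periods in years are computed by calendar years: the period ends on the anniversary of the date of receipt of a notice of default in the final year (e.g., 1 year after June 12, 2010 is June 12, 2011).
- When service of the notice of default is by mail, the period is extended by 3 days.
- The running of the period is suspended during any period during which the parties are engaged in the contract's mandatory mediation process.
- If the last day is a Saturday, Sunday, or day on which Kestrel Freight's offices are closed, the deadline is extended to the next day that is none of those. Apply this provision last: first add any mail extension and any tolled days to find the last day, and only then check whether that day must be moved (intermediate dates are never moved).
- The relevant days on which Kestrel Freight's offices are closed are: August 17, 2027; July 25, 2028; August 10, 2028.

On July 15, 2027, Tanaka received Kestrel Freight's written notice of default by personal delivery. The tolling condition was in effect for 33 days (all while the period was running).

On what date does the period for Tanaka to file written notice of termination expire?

1 year after July 15, 2027 is July 15, 2028.
Service was not by mail, so no mail extension applies.
Tolling adds 33 days: July 15, 2028 + 33 days = August 17, 2028.
August 17, 2028 is a Thursday and not a day on which Kestrel Freight's offices are closed, so no extension applies.

August 17, 2028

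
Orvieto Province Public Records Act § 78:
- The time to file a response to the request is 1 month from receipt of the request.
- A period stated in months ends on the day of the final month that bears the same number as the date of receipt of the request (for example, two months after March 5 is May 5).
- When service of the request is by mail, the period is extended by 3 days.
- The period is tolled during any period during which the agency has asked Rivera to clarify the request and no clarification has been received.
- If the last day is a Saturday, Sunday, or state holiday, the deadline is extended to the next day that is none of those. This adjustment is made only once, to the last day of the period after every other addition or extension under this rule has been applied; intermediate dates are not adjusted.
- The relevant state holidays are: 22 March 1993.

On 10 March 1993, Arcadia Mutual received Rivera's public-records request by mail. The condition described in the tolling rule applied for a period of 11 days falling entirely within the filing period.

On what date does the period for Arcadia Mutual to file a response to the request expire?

1 month after 10 March 1993 is April 10, 1993.
Service was by mail, adding 3 days: April 10, 1993 + 3 days = April 13, 1993.
Tolling adds 11 days: April 13, 1993 + 11 days = April 24, 1993.
April 24, 1993 is Saturday; April 25, 1993 is Sunday. The next qualifying day is April 26, 1993.

April 26, 1993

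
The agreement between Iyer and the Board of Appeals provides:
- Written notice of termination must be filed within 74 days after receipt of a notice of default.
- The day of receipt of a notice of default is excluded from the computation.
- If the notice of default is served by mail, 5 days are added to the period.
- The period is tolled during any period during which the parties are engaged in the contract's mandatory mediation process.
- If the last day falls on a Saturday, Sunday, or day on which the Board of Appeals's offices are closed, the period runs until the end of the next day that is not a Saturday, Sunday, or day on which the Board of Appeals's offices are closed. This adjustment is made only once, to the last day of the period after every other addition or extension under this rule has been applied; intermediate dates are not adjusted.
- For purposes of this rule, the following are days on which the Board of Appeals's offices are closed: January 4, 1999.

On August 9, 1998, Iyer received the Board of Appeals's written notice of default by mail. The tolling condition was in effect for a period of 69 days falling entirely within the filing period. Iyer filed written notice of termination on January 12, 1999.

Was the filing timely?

74 days after August 9, 1998 is October 22, 1998.
Service was by mail, adding 5 days: October 22, 1998 + 5 days = October 27, 1998.
Tolling adds 69 days: October 27, 1998 + 69 days = January 4, 1999.
January 4, 1999 is a listed holiday. The next qualifying day is January 5, 1999.
The deadline is January 5, 1999; the filing on January 12, 1999 is after that date.

No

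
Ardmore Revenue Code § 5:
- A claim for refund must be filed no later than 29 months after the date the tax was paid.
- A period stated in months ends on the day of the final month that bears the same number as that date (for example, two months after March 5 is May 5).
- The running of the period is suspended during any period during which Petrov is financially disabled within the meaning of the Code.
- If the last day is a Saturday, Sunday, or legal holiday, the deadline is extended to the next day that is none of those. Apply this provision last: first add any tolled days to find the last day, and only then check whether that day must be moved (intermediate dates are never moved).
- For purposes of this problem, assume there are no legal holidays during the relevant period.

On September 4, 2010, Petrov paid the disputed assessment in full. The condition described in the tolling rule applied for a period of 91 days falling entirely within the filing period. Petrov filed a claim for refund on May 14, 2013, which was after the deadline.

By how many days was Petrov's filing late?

8 days

29 months after September 4, 2010 is February 4, 2013.
Tolling adds 91 days: February 4, 2013 + 91 days = May 6, 2013.
May 6, 2013 is a Monday and not a legal holiday, so no extension applies.
The deadline is May 6, 2013; from May 6, 2013 to May 14, 2013 is 8 days.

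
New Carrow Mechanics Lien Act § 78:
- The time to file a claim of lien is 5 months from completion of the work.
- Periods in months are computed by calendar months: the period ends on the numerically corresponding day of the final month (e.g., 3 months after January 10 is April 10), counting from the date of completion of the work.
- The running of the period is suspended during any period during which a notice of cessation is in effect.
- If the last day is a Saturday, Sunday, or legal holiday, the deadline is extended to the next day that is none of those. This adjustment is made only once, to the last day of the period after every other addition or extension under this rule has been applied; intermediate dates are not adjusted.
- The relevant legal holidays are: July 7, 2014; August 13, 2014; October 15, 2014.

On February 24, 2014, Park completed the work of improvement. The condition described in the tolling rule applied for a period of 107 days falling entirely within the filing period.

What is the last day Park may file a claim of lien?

November 10, 2014

5 months after February 24, 2014 is July 24, 2014.
Tolling adds 107 days: July 24, 2014 + 107 days = November 8, 2014.
November 8, 2014 is Saturday; November 9, 2014 is Sunday. The next qualifying day is November 10, 2014.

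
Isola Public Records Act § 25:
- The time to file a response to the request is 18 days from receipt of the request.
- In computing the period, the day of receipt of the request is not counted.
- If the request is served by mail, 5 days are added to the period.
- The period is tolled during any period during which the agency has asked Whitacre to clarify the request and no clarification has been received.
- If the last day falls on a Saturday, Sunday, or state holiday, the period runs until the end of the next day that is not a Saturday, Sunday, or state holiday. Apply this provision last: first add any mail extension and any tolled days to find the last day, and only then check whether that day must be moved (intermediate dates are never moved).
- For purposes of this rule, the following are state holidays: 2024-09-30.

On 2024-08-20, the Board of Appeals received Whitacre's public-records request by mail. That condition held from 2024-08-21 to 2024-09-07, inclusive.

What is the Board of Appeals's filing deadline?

October 1, 2024

18 days after 2024-08-20 is September 7, 2024.
Service was by mail, adding 5 days: September 7, 2024 + 5 days = September 12, 2024.
From August 21, 2024 through September 7, 2024 inclusive is 18 days; tolling adds 18 days: September 12, 2024 + 18 days = September 30, 2024.
September 30, 2024 is a listed holiday. The next qualifying day is October 1, 2024.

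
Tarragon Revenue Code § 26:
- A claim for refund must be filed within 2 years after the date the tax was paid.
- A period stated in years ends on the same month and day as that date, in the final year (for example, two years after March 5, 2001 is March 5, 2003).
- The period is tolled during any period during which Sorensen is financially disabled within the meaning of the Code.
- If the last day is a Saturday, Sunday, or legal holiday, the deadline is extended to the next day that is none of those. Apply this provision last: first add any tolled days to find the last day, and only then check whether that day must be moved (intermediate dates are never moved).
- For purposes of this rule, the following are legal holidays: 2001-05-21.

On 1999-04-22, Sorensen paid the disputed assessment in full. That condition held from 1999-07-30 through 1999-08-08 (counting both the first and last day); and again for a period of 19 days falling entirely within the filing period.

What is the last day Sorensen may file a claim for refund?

May 22, 2001

2 years after 1999-04-22 is April 22, 2001.
From July 30, 1999 through August 8, 1999 inclusive is 10 days; tolling adds 10 days: April 22, 2001 + 10 days = May 2, 2001.
Tolling adds 19 days: May 2, 2001 + 19 days = May 21, 2001.
May 21, 2001 is a listed holiday. The next qualifying day is May 22, 2001.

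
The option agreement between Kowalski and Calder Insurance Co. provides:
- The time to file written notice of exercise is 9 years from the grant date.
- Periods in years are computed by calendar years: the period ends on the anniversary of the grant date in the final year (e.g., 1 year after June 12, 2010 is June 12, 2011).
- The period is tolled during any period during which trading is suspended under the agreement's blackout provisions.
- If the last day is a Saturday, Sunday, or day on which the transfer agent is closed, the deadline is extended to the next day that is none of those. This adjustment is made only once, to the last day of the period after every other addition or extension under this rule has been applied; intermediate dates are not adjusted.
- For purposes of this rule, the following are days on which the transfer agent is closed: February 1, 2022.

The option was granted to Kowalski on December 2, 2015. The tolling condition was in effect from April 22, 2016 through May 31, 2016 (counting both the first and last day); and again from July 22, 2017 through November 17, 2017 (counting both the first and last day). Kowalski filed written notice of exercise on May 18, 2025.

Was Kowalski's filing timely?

No

9 years after December 2, 2015 is December 2, 2024.
From April 22, 2016 through May 31, 2016 inclusive is 40 days; tolling adds 40 days: December 2, 2024 + 40 days = January 11, 2025.
From July 22, 2017 through November 17, 2017 inclusive is 119 days; tolling adds 119 days: January 11, 2025 + 119 days = May 10, 2025.
May 10, 2025 is Saturday; May 11, 2025 is Sunday. The next qualifying day is May 12, 2025.
The deadline is May 12, 2025; the filing on May 18, 2025 is after that date.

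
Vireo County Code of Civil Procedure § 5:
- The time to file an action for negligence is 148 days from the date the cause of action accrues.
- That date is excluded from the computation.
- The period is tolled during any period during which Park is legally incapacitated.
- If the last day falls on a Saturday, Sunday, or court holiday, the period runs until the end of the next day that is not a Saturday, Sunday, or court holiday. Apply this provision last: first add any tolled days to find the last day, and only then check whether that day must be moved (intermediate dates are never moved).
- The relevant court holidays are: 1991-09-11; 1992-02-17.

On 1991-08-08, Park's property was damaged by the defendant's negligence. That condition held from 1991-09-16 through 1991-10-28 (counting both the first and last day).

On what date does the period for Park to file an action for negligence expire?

148 days after 1991-08-08 is January 3, 1992.
From September 16, 1991 through October 28, 1991 inclusive is 43 days; tolling adds 43 days: January 3, 1992 + 43 days = February 15, 1992.
February 15, 1992 is Saturday; February 16, 1992 is Sunday; February 17, 1992 is a listed holiday. The next qualifying day is February 18, 1992.

February 18, 1992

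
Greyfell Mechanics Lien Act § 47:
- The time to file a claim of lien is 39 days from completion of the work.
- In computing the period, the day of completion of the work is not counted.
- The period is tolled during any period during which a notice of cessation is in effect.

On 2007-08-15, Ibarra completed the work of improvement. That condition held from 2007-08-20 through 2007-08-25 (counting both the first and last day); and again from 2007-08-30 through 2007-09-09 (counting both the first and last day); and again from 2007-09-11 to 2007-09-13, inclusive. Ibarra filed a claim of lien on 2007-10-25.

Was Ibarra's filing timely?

No

39 days after 2007-08-15 is September 23, 2007.
From August 20, 2007 through August 25, 2007 inclusive is 6 days; tolling adds 6 days: September 23, 2007 + 6 days = September 29, 2007.
From August 30, 2007 through September 9, 2007 inclusive is 11 days; tolling adds 11 days: September 29, 2007 + 11 days = October 10, 2007.
From September 11, 2007 through September 13, 2007 inclusive is 3 days; tolling adds 3 days: October 10, 2007 + 3 days = October 13, 2007.
The deadline is October 13, 2007; the filing on October 25, 2007 is after that date.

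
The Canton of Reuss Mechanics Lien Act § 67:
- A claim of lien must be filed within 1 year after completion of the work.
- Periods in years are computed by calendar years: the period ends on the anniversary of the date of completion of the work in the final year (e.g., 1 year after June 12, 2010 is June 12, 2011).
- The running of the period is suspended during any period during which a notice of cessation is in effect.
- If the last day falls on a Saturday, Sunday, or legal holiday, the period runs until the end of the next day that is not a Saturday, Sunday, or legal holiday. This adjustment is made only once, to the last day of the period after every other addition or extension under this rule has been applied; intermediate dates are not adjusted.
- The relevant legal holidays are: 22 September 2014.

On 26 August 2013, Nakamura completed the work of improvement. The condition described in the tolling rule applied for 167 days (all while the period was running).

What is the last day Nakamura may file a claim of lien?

1 year after 26 August 2013 is August 26, 2014.
Tolling adds 167 days: August 26, 2014 + 167 days = February 9, 2015.
February 9, 2015 is a Monday and not a legal holiday, so no extension applies.

February 9, 2015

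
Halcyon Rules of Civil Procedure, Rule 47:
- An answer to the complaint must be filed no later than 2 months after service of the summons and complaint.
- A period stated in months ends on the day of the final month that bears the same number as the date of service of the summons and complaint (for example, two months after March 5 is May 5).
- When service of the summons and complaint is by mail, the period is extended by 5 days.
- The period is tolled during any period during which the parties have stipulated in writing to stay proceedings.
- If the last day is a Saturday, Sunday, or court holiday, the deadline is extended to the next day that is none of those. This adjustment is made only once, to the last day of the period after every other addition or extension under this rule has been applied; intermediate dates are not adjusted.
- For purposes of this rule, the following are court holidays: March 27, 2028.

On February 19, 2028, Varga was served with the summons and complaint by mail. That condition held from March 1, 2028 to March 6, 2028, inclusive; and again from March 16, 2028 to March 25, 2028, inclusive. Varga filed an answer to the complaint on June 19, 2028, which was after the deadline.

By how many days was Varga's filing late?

2 months after February 19, 2028 is April 19, 2028.
Service was by mail, adding 5 days: April 19, 2028 + 5 days = April 24, 2028.
From March 1, 2028 through March 6, 2028 inclusive is 6 days; tolling adds 6 days: April 24, 2028 + 6 days = April 30, 2028.
From March 16, 2028 through March 25, 2028 inclusive is 10 days; tolling adds 10 days: April 30, 2028 + 10 days = May 10, 2028.
May 10, 2028 is a Wednesday and not a court holiday, so no extension applies.
The deadline is May 10, 2028; from May 10, 2028 to June 19, 2028 is 40 days.

40 days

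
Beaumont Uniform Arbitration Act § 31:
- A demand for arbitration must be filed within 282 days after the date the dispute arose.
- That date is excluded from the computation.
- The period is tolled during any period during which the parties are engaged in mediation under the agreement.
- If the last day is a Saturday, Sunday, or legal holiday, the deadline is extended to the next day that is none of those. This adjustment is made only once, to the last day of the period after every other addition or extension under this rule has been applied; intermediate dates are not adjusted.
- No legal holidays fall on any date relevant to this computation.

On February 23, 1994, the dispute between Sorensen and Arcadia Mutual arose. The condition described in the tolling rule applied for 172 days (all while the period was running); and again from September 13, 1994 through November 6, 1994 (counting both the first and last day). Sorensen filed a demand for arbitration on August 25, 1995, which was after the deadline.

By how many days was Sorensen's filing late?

39 days

282 days after February 23, 1994 is December 2, 1994.
Tolling adds 172 days: December 2, 1994 + 172 days = May 23, 1995.
From September 13, 1994 through November 6, 1994 inclusive is 55 days; tolling adds 55 days: May 23, 1995 + 55 days = July 17, 1995.
July 17, 1995 is a Monday and not a legal holiday, so no extension applies.
The deadline is July 17, 1995; from July 17, 1995 to August 25, 1995 is 39 days.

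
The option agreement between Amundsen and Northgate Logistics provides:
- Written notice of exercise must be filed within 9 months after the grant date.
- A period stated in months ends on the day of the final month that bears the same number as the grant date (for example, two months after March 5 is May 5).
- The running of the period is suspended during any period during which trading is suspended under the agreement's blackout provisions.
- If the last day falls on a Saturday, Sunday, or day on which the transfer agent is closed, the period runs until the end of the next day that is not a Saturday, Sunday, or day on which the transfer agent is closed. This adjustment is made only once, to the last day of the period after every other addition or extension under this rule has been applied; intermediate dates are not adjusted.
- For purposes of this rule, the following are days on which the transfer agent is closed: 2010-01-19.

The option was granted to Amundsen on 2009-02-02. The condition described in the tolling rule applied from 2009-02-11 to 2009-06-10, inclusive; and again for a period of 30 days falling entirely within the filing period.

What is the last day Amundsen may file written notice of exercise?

April 1, 2010

9 months after 2009-02-02 is November 2, 2009.
From February 11, 2009 through June 10, 2009 inclusive is 120 days; tolling adds 120 days: November 2, 2009 + 120 days = March 2, 2010.
Tolling adds 30 days: March 2, 2010 + 30 days = April 1, 2010.
April 1, 2010 is a Thursday and not a day on which the transfer agent is closed, so no extension applies.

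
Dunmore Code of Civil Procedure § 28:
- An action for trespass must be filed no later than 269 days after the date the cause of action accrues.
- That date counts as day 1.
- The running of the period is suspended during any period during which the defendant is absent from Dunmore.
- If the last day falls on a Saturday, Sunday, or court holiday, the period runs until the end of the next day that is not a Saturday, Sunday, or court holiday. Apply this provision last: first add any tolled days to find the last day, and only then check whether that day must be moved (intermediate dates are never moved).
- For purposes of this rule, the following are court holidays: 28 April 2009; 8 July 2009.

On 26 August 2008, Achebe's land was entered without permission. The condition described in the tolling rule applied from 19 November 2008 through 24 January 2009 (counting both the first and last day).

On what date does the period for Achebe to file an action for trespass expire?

July 27, 2009

Counting 26 August 2008 as day 1, day 269 is May 21, 2009.
From November 19, 2008 through January 24, 2009 inclusive is 67 days; tolling adds 67 days: May 21, 2009 + 67 days = July 27, 2009.
July 27, 2009 is a Monday and not a court holiday, so no extension applies.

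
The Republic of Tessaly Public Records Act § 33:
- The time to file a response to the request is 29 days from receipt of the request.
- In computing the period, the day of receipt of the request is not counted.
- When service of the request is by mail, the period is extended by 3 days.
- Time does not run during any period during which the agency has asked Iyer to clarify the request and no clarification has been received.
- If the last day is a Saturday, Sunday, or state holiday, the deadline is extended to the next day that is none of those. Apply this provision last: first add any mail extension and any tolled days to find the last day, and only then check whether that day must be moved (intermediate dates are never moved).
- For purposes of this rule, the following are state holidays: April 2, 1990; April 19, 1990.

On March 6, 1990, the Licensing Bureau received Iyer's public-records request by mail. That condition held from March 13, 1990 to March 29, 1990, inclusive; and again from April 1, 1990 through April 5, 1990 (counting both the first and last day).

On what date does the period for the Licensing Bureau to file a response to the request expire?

April 30, 1990

29 days after March 6, 1990 is April 4, 1990.
Service was by mail, adding 3 days: April 4, 1990 + 3 days = April 7, 1990.
From March 13, 1990 through March 29, 1990 inclusive is 17 days; tolling adds 17 days: April 7, 1990 + 17 days = April 24, 1990.
From April 1, 1990 through April 5, 1990 inclusive is 5 days; tolling adds 5 days: April 24, 1990 + 5 days = April 29, 1990.
April 29, 1990 is Sunday. The next qualifying day is April 30, 1990.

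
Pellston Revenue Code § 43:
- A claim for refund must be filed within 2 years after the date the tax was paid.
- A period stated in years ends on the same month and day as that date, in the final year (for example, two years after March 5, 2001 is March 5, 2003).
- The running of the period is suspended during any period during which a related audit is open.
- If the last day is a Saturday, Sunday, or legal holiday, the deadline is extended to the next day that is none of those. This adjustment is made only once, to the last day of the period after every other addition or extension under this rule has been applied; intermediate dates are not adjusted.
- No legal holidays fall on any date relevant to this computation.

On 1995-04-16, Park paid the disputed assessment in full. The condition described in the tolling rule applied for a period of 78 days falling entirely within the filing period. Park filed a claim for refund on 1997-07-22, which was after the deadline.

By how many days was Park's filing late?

2 years after 1995-04-16 is April 16, 1997.
Tolling adds 78 days: April 16, 1997 + 78 days = July 3, 1997.
July 3, 1997 is a Thursday and not a legal holiday, so no extension applies.
The deadline is July 3, 1997; from July 3, 1997 to July 22, 1997 is 19 days.

19 days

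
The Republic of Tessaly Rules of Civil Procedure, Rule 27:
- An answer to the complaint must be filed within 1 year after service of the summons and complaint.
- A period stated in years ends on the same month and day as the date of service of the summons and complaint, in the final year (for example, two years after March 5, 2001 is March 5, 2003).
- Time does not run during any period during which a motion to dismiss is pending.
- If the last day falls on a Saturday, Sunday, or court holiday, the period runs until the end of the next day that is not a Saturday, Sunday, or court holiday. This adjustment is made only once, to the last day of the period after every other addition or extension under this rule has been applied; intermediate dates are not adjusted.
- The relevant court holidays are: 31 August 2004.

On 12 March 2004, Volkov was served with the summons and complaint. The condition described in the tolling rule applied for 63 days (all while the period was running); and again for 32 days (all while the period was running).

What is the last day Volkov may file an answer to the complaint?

June 15, 2005

1 year after 12 March 2004 is March 12, 2005.
Tolling adds 63 days: March 12, 2005 + 63 days = May 14, 2005.
Tolling adds 32 days: May 14, 2005 + 32 days = June 15, 2005.
June 15, 2005 is a Wednesday and not a court holiday, so no extension applies.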